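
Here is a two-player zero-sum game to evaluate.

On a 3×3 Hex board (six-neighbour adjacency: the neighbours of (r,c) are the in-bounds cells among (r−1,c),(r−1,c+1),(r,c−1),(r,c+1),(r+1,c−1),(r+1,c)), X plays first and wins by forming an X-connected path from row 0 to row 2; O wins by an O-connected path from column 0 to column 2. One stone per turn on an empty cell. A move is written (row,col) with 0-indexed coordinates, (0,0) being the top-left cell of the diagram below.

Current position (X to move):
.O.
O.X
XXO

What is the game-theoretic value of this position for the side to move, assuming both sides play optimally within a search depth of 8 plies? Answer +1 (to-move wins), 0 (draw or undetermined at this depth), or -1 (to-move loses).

value(.O./O.X/XXO, X) = +1

[.O./O.X/XXO] X move#1: (0,0):-1/XO./O.X/XXO, (0,2):+1/.OX/O.X/XXO*, (1,1):-1/.O./OXX/XXO
[.OX/O.X/XXO] end (terminal -1, O#2); searched .O./O.X/XXO to 8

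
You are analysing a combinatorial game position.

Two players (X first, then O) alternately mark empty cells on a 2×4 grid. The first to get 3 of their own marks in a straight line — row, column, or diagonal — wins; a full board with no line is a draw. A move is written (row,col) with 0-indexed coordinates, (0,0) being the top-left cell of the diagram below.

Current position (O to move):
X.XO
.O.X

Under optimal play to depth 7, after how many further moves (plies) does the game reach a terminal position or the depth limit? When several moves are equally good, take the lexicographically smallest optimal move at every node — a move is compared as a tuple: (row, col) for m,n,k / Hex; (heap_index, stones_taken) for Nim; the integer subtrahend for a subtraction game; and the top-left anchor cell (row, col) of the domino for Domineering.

p1 O@[X.XO/.O.X]: (0,1)[XOXO/.O.X]+0* (1,0)[X.XO/OO.X]-1 (1,2)[X.XO/.OOX]-1
p2 X@[XOXO/.O.X]: (1,0)[XOXO/XO.X]+0* (1,2)[XOXO/.OXX]+0
p3 O@[XOXO/XO.X]: (1,2)[XOXO/XOOX]+0*
p4 X@[XOXO/XOOX] terminal +0; root [X.XO/.O.X] d7

PV length from [X.XO/.O.X]: 3 plies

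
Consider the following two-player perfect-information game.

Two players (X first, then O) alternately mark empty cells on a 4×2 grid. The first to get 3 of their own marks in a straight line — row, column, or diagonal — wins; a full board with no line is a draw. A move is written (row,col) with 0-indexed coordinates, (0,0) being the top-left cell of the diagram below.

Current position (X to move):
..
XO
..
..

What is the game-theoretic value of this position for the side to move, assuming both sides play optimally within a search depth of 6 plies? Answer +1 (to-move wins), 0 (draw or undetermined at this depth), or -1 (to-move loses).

value(../XO/../.., X) = +1

ply 1, X at ../XO/../.. | (0,0)=+0→X./XO/../..; (0,1)=+0→.X/XO/../..; (2,0)=+1→../XO/X./..*; (2,1)=+0→../XO/.X/..; (3,0)=+0→../XO/../X.; (3,1)=+0→../XO/../.X
ply 2, O at ../XO/X./.. | (0,0)=-1→O./XO/X./..*; (0,1)=-1→.O/XO/X./..; (2,1)=-1→../XO/XO/..; (3,0)=-1→../XO/X./O.; (3,1)=-1→../XO/X./.O
ply 3, X at O./XO/X./.. | (0,1)=+0→OX/XO/X./..; (2,1)=+0→O./XO/XX/..; (3,0)=+1→O./XO/X./X.*; (3,1)=+0→O./XO/X./.X
ply 4: O./XO/X./X. is terminal -1 (O); from ../XO/../.. depth 6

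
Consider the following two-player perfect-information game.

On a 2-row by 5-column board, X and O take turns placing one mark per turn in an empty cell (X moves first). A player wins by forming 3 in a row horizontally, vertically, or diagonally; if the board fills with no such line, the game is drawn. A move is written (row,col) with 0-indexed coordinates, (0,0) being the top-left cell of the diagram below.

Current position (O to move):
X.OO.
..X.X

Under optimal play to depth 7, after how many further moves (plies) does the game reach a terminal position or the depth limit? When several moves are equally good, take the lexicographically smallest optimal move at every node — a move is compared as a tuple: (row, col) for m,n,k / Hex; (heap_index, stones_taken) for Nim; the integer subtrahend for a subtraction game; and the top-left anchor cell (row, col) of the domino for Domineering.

p1 O@[X.OO./..X.X]: (0,1)[XOOO./..X.X]+1* (0,4)[X.OOO/..X.X]+1 (1,0)[X.OO./O.X.X]-1 (1,1)[X.OO./.OX.X]-1 (1,3)[X.OO./..XOX]+1
p2 X@[XOOO./..X.X] terminal -1; root [X.OO./..X.X] d7

PV length from [X.OO./..X.X]: 1 ply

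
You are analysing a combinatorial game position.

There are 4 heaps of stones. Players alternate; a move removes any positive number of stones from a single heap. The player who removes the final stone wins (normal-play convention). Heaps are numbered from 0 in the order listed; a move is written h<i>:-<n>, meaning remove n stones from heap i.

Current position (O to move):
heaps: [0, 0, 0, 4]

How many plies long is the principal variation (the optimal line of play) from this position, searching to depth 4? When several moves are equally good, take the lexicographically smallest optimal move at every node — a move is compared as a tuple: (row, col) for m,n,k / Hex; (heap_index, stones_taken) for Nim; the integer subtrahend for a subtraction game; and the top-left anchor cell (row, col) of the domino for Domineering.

PV length from [(0,0,0,4)]: 1 ply

ply 1, O at (0,0,0,4) | h3:-1=-1→(0,0,0,3); h3:-2=-1→(0,0,0,2); h3:-3=-1→(0,0,0,1); h3:-4=+1→(0,0,0,0)*
ply 2: (0,0,0,0) is terminal -1 (X); from (0,0,0,4) depth 4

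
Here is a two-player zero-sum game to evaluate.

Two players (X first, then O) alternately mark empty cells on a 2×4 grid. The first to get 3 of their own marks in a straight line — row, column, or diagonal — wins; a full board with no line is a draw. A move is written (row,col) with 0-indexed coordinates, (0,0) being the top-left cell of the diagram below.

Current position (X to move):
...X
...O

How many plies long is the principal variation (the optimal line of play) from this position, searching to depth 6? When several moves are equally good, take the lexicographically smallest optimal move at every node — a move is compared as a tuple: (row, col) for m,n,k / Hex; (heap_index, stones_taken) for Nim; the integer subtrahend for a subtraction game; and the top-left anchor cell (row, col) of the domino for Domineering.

p1 X@[...X/...O]: (0,0)[X..X/...O]+0* (0,1)[.X.X/...O]+0 (0,2)[..XX/...O]+0 (1,0)[...X/X..O]+0 (1,1)[...X/.X.O]+0 (1,2)[...X/..XO]+0
p2 O@[X..X/...O]: (0,1)[XO.X/...O]+0* (0,2)[X.OX/...O]+0 (1,0)[X..X/O..O]+0 (1,1)[X..X/.O.O]+0 (1,2)[X..X/..OO]+0
p3 X@[XO.X/...O]: (0,2)[XOXX/...O]+0* (1,0)[XO.X/X..O]+0 (1,1)[XO.X/.X.O]+0 (1,2)[XO.X/..XO]+0
p4 O@[XOXX/...O]: (1,0)[XOXX/O..O]+0* (1,1)[XOXX/.O.O]+0 (1,2)[XOXX/..OO]+0
p5 X@[XOXX/O..O]: (1,1)[XOXX/OX.O]+0* (1,2)[XOXX/O.XO]+0
p6 O@[XOXX/OX.O]: (1,2)[XOXX/OXOO]+0*
p7 X@[XOXX/OXOO] terminal +0; root [...X/...O] d6

PV length from [...X/...O]: 6 plies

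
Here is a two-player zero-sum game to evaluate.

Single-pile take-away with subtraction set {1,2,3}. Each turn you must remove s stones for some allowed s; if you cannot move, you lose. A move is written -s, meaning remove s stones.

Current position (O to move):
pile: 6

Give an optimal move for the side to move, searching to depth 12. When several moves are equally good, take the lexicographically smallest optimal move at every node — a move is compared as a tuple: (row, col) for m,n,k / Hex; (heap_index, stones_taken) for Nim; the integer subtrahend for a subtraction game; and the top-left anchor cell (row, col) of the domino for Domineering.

p1 O@[6]: -1[5]-1 -2[4]+1* -3[3]-1
p2 X@[4]: -1[3]-1* -2[2]-1 -3[1]-1
p3 O@[3]: -1[2]-1 -2[1]-1 -3[0]+1*
p4 X@[0] terminal -1; root [6] d12

O's best at [6]: -2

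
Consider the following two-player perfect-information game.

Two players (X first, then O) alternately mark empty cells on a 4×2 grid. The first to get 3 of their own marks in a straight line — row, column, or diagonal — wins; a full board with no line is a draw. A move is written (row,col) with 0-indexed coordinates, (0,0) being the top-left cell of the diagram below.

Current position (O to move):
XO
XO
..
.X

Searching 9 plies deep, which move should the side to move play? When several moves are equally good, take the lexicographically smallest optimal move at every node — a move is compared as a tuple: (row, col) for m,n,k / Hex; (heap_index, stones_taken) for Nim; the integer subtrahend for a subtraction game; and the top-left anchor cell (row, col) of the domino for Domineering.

O's best at [XO/XO/../.X]: (2,1)

ply 1, O at XO/XO/../.X | (2,0)=+0→XO/XO/O./.X; (2,1)=+1→XO/XO/.O/.X*; (3,0)=-1→XO/XO/../OX
ply 2: XO/XO/.O/.X is terminal -1 (X); from XO/XO/../.X depth 9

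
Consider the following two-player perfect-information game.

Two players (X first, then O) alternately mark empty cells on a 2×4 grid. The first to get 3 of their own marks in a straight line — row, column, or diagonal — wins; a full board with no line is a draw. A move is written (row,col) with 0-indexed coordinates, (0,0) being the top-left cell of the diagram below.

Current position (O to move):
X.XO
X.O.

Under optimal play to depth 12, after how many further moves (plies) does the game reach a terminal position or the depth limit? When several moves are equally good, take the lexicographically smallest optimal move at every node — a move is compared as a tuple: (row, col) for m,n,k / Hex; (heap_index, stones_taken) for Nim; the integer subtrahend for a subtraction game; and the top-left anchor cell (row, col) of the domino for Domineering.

PV length from [X.XO/X.O.]: 3 plies

ply 1, O at X.XO/X.O. | (0,1)=+0→XOXO/X.O.*; (1,1)=-1→X.XO/XOO.; (1,3)=-1→X.XO/X.OO
ply 2, X at XOXO/X.O. | (1,1)=+0→XOXO/XXO.*; (1,3)=+0→XOXO/X.OX
ply 3, O at XOXO/XXO. | (1,3)=+0→XOXO/XXOO*
ply 4: XOXO/XXOO is terminal +0 (X); from X.XO/X.O. depth 12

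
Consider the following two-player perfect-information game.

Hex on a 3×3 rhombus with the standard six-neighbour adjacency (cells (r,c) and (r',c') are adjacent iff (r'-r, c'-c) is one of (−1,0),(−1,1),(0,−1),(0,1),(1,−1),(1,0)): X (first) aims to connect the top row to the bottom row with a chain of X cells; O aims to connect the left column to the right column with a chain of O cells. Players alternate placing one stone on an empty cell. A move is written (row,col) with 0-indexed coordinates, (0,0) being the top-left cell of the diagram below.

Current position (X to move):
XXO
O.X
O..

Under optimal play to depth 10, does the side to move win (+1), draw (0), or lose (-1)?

[XXO/O.X/O..] X move#1: (1,1):+1/XXO/OXX/O..*, (2,1):-1/XXO/O.X/OX., (2,2):-1/XXO/O.X/O.X
[XXO/OXX/O..] O move#2: (2,1):-1/XXO/OXX/OO.*, (2,2):-1/XXO/OXX/O.O
[XXO/OXX/OO.] X move#3: (2,2):+1/XXO/OXX/OOX*
[XXO/OXX/OOX] end (terminal -1, O#4); searched XXO/O.X/O.. to 10

value(XXO/O.X/O.., X) = +1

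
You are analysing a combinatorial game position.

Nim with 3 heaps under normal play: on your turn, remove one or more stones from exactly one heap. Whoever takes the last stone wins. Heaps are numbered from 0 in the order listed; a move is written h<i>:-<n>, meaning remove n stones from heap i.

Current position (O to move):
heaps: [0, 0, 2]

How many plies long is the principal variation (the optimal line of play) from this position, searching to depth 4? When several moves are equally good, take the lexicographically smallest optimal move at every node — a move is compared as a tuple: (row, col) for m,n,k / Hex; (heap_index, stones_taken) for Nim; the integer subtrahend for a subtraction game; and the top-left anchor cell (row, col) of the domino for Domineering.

PV length from [(0,0,2)]: 1 ply

ply 1, O at (0,0,2) | h2:-1=-1→(0,0,1); h2:-2=+1→(0,0,0)*
ply 2: (0,0,0) is terminal -1 (X); from (0,0,2) depth 4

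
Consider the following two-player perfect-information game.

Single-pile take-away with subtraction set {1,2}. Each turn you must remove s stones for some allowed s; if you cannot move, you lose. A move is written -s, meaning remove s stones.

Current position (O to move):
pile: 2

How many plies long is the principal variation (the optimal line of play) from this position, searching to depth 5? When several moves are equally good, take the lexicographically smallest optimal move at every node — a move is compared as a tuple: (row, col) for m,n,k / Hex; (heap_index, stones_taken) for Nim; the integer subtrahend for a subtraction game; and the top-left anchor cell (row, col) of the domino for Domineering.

p1 O@[2]: -1[1]-1 -2[0]+1*
p2 X@[0] terminal -1; root [2] d5

PV length from [2]: 1 ply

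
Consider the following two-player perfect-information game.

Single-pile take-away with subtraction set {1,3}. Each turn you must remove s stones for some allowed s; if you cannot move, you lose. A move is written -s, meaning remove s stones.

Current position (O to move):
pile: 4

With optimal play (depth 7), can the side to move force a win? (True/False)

[4] O move#1: -1:-1/3*, -3:-1/1
[3] X move#2: -1:+1/2*, -3:+1/0
[2] O move#3: -1:-1/1*
[1] X move#4: -1:+1/0*
[0] end (terminal -1, O#5); searched 4 to 7

O winning at [4]: False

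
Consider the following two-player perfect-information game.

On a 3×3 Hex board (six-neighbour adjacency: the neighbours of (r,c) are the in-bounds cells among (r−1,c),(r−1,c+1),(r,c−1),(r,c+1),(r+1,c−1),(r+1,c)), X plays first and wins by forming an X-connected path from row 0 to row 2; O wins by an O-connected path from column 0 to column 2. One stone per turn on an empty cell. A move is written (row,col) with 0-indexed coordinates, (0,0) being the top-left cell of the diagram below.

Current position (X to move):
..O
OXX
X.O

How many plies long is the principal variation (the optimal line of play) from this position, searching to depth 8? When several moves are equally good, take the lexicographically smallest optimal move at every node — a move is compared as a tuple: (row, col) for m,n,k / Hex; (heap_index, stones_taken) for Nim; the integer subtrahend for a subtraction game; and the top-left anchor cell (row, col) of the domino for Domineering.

ply 1, X at ..O/OXX/X.O | (0,0)=-1→X.O/OXX/X.O; (0,1)=+1→.XO/OXX/X.O*; (2,1)=-1→..O/OXX/XXO
ply 2: .XO/OXX/X.O is terminal -1 (O); from ..O/OXX/X.O depth 8

PV length from [..O/OXX/X.O]: 1 ply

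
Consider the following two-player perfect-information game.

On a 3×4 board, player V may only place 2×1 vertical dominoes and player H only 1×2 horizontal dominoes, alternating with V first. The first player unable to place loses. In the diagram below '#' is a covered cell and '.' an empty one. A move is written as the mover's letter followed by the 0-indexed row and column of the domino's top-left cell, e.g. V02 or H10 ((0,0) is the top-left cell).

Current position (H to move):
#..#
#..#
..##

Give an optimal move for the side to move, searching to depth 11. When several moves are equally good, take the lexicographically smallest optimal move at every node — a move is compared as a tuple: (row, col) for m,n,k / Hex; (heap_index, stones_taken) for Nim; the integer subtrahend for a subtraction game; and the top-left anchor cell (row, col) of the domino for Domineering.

H's best at [#..#/#..#/..##]: H11

p1 H@[#..#/#..#/..##]: H01[####/#..#/..##]-1 H11[#..#/####/..##]+1* H20[#..#/#..#/####]-1
p2 V@[#..#/####/..##] terminal -1; root [#..#/#..#/..##] d11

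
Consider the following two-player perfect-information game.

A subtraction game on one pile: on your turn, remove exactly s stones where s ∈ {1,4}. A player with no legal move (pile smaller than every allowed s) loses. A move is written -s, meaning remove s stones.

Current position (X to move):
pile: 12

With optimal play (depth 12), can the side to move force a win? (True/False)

X winning at [12]: False

p1 X@[12]: -1[11]-1* -4[8]-1
p2 O@[11]: -1[10]+1* -4[7]+1
p3 X@[10]: -1[9]-1* -4[6]-1
p4 O@[9]: -1[8]-1 -4[5]+1*
p5 X@[5]: -1[4]-1* -4[1]-1
p6 O@[4]: -1[3]-1 -4[0]+1*
p7 X@[0] terminal -1; root [12] d12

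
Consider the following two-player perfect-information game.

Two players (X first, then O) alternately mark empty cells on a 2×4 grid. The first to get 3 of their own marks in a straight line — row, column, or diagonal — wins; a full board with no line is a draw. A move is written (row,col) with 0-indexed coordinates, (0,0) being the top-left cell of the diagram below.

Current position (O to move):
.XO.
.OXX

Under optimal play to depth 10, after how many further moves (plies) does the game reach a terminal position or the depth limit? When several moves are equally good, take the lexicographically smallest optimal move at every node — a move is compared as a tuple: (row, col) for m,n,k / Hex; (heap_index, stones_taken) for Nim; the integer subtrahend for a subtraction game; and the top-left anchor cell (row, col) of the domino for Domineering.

PV length from [.XO./.OXX]: 3 plies

p1 O@[.XO./.OXX]: (0,0)[OXO./.OXX]+0* (0,3)[.XOO/.OXX]+0 (1,0)[.XO./OOXX]+0
p2 X@[OXO./.OXX]: (0,3)[OXOX/.OXX]+0* (1,0)[OXO./XOXX]+0
p3 O@[OXOX/.OXX]: (1,0)[OXOX/OOXX]+0*
p4 X@[OXOX/OOXX] terminal +0; root [.XO./.OXX] d10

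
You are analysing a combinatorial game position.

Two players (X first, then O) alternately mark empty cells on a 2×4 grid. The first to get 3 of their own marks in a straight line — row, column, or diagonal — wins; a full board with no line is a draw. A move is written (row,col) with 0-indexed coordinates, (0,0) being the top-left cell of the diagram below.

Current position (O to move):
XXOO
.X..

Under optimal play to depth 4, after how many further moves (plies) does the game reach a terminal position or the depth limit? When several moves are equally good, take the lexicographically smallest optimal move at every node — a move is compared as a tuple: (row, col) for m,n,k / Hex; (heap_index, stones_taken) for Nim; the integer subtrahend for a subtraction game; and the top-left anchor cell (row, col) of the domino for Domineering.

PV length from [XXOO/.X..]: 3 plies

ply 1, O at XXOO/.X.. | (1,0)=+0→XXOO/OX..*; (1,2)=+0→XXOO/.XO.; (1,3)=+0→XXOO/.X.O
ply 2, X at XXOO/OX.. | (1,2)=+0→XXOO/OXX.*; (1,3)=+0→XXOO/OX.X
ply 3, O at XXOO/OXX. | (1,3)=+0→XXOO/OXXO*
ply 4: XXOO/OXXO is terminal +0 (X); from XXOO/.X.. depth 4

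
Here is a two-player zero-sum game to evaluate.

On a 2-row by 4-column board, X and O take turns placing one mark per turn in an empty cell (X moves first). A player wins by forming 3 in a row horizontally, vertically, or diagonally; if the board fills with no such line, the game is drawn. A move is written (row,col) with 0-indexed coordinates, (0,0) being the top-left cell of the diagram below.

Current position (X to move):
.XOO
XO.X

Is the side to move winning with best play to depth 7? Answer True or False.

ply 1, X at .XOO/XO.X | (0,0)=+0→XXOO/XO.X*; (1,2)=+0→.XOO/XOXX
ply 2, O at XXOO/XO.X | (1,2)=+0→XXOO/XOOX*
ply 3: XXOO/XOOX is terminal +0 (X); from .XOO/XO.X depth 7

X winning at [.XOO/XO.X]: False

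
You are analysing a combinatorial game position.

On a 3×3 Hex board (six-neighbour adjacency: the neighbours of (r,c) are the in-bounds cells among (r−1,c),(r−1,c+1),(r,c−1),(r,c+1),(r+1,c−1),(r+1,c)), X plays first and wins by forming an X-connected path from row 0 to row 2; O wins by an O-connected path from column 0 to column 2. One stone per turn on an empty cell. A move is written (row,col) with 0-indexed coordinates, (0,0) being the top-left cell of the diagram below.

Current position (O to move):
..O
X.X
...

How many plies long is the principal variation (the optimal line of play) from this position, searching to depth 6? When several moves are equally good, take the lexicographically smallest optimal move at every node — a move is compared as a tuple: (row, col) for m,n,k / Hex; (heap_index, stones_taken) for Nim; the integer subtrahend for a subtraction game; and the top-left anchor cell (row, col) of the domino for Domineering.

ply 1, O at ..O/X.X/... | (0,0)=-1→O.O/X.X/...*; (0,1)=-1→.OO/X.X/...; (1,1)=-1→..O/XOX/...; (2,0)=-1→..O/X.X/O..; (2,1)=-1→..O/X.X/.O.; (2,2)=-1→..O/X.X/..O
ply 2, X at O.O/X.X/... | (0,1)=+1→OXO/X.X/...*; (1,1)=-1→O.O/XXX/...; (2,0)=-1→O.O/X.X/X..; (2,1)=-1→O.O/X.X/.X.; (2,2)=-1→O.O/X.X/..X
ply 3, O at OXO/X.X/... | (1,1)=-1→OXO/XOX/...*; (2,0)=-1→OXO/X.X/O..; (2,1)=-1→OXO/X.X/.O.; (2,2)=-1→OXO/X.X/..O
ply 4, X at OXO/XOX/... | (2,0)=+1→OXO/XOX/X..*; (2,1)=-1→OXO/XOX/.X.; (2,2)=-1→OXO/XOX/..X
ply 5: OXO/XOX/X.. is terminal -1 (O); from ..O/X.X/... depth 6

PV length from [..O/X.X/...]: 4 plies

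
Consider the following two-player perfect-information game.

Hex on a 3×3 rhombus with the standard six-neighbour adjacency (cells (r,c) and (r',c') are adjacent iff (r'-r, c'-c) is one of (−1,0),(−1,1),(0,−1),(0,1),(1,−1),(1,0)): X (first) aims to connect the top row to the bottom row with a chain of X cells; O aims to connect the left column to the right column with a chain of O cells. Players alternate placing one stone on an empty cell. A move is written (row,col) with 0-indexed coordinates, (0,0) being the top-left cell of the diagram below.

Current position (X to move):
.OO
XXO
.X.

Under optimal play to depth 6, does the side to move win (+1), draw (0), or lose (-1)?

value(.OO/XXO/.X., X) = +1

ply 1, X at .OO/XXO/.X. | (0,0)=+1→XOO/XXO/.X.*; (2,0)=-1→.OO/XXO/XX.; (2,2)=-1→.OO/XXO/.XX
ply 2: XOO/XXO/.X. is terminal -1 (O); from .OO/XXO/.X. depth 6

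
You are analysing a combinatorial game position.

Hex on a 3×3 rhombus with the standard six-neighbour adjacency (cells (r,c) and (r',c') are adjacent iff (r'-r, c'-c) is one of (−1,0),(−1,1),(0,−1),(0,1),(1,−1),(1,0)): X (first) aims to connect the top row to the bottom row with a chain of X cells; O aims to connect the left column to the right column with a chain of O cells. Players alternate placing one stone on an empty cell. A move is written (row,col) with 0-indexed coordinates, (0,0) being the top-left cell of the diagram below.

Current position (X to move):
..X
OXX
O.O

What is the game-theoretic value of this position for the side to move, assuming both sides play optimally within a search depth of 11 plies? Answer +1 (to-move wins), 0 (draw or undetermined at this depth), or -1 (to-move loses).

ply 1, X at ..X/OXX/O.O | (0,0)=-1→X.X/OXX/O.O; (0,1)=-1→.XX/OXX/O.O; (2,1)=+1→..X/OXX/OXO*
ply 2: ..X/OXX/OXO is terminal -1 (O); from ..X/OXX/O.O depth 11

value(..X/OXX/O.O, X) = +1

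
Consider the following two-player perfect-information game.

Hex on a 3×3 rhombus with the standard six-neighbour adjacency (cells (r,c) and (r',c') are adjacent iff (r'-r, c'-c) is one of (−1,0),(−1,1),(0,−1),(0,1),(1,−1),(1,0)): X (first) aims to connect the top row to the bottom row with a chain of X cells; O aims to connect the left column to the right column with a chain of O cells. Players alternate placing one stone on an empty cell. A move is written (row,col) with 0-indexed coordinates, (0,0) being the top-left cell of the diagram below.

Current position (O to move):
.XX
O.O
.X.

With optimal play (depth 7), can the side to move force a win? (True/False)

O winning at [.XX/O.O/.X.]: True

[.XX/O.O/.X.] O move#1: (0,0):-1/OXX/O.O/.X., (1,1):+1/.XX/OOO/.X.*, (2,0):-1/.XX/O.O/OX., (2,2):-1/.XX/O.O/.XO
[.XX/OOO/.X.] end (terminal -1, X#2); searched .XX/O.O/.X. to 7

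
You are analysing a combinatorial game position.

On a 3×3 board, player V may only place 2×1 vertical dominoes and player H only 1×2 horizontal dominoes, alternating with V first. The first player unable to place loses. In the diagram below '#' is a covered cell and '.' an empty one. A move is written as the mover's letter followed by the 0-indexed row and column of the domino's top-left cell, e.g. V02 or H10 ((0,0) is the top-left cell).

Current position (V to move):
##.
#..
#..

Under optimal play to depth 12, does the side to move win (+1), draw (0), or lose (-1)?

p1 V@[##./#../#..]: V02[###/#.#/#..]-1 V11[##./##./##.]+1* V12[##./#.#/#.#]+1
p2 H@[##./##./##.] terminal -1; root [##./#../#..] d12

value(##./#../#.., V) = +1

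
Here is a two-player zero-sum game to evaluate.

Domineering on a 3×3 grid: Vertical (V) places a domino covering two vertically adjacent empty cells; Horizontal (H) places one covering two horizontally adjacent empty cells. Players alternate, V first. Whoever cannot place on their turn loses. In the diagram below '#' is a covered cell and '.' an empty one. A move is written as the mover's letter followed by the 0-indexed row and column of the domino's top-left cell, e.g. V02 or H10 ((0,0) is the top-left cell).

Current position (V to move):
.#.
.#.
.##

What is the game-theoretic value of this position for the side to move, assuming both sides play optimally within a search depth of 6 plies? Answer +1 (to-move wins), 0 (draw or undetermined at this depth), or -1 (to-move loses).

[.#./.#./.##] V move#1: V00:+1/##./##./.##*, V02:+1/.##/.##/.##, V10:+1/.#./##./###
[##./##./.##] end (terminal -1, H#2); searched .#./.#./.## to 6

value(.#./.#./.##, V) = +1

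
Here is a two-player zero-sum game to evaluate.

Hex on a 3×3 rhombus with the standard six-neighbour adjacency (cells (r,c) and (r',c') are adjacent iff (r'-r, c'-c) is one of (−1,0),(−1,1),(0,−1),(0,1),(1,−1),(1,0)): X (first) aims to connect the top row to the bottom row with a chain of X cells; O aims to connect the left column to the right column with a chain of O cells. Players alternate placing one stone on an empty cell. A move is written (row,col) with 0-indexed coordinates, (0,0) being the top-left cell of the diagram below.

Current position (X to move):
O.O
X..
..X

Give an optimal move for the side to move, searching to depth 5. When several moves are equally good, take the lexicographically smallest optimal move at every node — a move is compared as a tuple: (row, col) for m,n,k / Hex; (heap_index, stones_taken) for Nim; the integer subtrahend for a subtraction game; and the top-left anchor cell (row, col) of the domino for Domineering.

X's best at [O.O/X../..X]: (0,1)

p1 X@[O.O/X../..X]: (0,1)[OXO/X../..X]+1* (1,1)[O.O/XX./..X]-1 (1,2)[O.O/X.X/..X]-1 (2,0)[O.O/X../X.X]-1 (2,1)[O.O/X../.XX]-1
p2 O@[OXO/X../..X]: (1,1)[OXO/XO./..X]-1* (1,2)[OXO/X.O/..X]-1 (2,0)[OXO/X../O.X]-1 (2,1)[OXO/X../.OX]-1
p3 X@[OXO/XO./..X]: (1,2)[OXO/XOX/..X]-1 (2,0)[OXO/XO./X.X]+1* (2,1)[OXO/XO./.XX]-1
p4 O@[OXO/XO./X.X] terminal -1; root [O.O/X../..X] d5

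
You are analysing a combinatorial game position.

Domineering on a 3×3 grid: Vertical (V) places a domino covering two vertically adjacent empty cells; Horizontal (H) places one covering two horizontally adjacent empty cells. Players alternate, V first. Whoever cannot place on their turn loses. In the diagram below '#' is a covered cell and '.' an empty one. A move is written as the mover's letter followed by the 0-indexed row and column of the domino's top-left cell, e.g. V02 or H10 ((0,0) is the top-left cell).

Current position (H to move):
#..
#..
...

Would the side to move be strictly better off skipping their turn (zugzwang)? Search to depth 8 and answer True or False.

zugzwang(#../#../..., H) = False

[#../#../...] H move#1: H01:-1/###/#../..., H11:+1/#../###/...*, H20:-1/#../#../##., H21:-1/#../#../.##
[#../###/...] end (terminal -1, V#2); searched #../#../... to 8
suppose H passes — search the same position with V to move:
pass> [#../#../...] V move#1: V01:+1/##./##./...*, V02:+1/#.#/#.#/..., V11:+1/#../##./.#., V12:+1/#../#.#/..#
pass> [##./##./...] H move#2: H20:-1/##./##./##.*, H21:-1/##./##./.##
pass> [##./##./##.] V move#3: V02:+1/###/###/##.*, V12:+1/##./###/###
pass> [###/###/##.] end (terminal -1, H#4); searched #../#../... to 8
for H: play +1, pass -1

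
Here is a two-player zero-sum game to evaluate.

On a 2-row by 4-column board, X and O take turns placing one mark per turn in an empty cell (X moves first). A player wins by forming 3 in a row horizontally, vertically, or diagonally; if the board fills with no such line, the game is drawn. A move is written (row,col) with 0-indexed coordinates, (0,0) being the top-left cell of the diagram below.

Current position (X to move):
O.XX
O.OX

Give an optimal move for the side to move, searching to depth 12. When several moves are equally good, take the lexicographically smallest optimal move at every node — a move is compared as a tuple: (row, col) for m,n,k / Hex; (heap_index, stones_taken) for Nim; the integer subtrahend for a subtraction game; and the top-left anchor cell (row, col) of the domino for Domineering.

X's best at [O.XX/O.OX]: (0,1)

ply 1, X at O.XX/O.OX | (0,1)=+1→OXXX/O.OX*; (1,1)=+0→O.XX/OXOX
ply 2: OXXX/O.OX is terminal -1 (O); from O.XX/O.OX depth 12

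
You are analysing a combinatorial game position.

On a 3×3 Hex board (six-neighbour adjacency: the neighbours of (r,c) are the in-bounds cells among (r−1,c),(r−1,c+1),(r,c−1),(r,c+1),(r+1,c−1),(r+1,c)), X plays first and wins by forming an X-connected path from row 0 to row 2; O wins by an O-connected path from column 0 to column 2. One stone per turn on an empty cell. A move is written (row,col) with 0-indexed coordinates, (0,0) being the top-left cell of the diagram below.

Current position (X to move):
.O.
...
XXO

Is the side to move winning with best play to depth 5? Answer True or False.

X winning at [.O./.../XXO]: True

p1 X@[.O./.../XXO]: (0,0)[XO./.../XXO]+1* (0,2)[.OX/.../XXO]+1 (1,0)[.O./X../XXO]+1 (1,1)[.O./.X./XXO]-1 (1,2)[.O./..X/XXO]-1
p2 O@[XO./.../XXO]: (0,2)[XOO/.../XXO]-1* (1,0)[XO./O../XXO]-1 (1,1)[XO./.O./XXO]-1 (1,2)[XO./..O/XXO]-1
p3 X@[XOO/.../XXO]: (1,0)[XOO/X../XXO]+1* (1,1)[XOO/.X./XXO]-1 (1,2)[XOO/..X/XXO]-1
p4 O@[XOO/X../XXO] terminal -1; root [.O./.../XXO] d5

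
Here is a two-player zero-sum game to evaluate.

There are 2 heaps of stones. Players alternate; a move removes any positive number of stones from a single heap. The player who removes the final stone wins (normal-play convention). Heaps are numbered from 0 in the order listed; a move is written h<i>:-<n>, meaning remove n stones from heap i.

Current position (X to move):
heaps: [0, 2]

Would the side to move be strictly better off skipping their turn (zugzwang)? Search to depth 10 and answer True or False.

zugzwang((0,2), X) = False

p1 X@[(0,2)]: h1:-1[(0,1)]-1 h1:-2[(0,0)]+1*
p2 O@[(0,0)] terminal -1; root [(0,2)] d10
pass branch (O moves first from the same position):
  | p1 O@[(0,2)]: h1:-1[(0,1)]-1 h1:-2[(0,0)]+1*
  | p2 X@[(0,0)] terminal -1; root [(0,2)] d10
X moving scores +1; X passing scores -1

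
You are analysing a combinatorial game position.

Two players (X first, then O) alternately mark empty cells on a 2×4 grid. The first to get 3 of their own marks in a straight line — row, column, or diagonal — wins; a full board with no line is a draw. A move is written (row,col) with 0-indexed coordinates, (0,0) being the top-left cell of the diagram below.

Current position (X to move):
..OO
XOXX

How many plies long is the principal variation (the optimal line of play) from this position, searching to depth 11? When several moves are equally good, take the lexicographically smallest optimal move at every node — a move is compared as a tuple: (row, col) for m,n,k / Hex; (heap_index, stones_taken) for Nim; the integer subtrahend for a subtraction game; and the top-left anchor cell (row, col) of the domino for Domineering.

[..OO/XOXX] X move#1: (0,0):-1/X.OO/XOXX, (0,1):+0/.XOO/XOXX*
[.XOO/XOXX] O move#2: (0,0):+0/OXOO/XOXX*
[OXOO/XOXX] end (terminal +0, X#3); searched ..OO/XOXX to 11

PV length from [..OO/XOXX]: 2 plies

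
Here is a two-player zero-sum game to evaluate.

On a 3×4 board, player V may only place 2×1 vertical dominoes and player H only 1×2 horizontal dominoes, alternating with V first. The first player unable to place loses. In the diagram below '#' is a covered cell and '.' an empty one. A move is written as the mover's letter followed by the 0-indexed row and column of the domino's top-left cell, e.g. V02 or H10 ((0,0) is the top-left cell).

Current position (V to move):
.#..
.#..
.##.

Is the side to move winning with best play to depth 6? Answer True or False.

V winning at [.#../.#../.##.]: True

ply 1, V at .#../.#../.##. | V00=-1→##../##../.##.; V02=+1→.##./.##./.##.*; V03=+1→.#.#/.#.#/.##.; V10=-1→.#../##../###.; V13=+1→.#../.#.#/.###
ply 2: .##./.##./.##. is terminal -1 (H); from .#../.#../.##. depth 6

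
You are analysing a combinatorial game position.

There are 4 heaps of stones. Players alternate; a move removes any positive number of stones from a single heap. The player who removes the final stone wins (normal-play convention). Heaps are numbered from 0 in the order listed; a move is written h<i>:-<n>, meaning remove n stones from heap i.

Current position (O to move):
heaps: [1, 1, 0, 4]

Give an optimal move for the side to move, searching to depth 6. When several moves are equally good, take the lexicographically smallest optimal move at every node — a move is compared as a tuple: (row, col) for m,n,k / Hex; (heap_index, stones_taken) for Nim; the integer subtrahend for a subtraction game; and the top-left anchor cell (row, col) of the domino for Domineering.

ply 1, O at (1,1,0,4) | h0:-1=-1→(0,1,0,4); h1:-1=-1→(1,0,0,4); h3:-1=-1→(1,1,0,3); h3:-2=-1→(1,1,0,2); h3:-3=-1→(1,1,0,1); h3:-4=+1→(1,1,0,0)*
ply 2, X at (1,1,0,0) | h0:-1=-1→(0,1,0,0)*; h1:-1=-1→(1,0,0,0)
ply 3, O at (0,1,0,0) | h1:-1=+1→(0,0,0,0)*
ply 4: (0,0,0,0) is terminal -1 (X); from (1,1,0,4) depth 6

O's best at [(1,1,0,4)]: h3:-4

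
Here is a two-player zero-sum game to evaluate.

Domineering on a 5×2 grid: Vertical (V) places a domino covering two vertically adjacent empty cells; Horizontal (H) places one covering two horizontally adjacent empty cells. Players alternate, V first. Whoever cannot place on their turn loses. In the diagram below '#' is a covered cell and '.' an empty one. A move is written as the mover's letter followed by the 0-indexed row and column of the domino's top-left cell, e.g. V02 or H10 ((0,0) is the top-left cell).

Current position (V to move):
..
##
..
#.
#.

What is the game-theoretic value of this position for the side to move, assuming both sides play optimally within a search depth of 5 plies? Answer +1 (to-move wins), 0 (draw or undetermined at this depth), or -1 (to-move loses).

ply 1, V at ../##/../#./#. | V21=-1→../##/.#/##/#.*; V31=-1→../##/../##/##
ply 2, H at ../##/.#/##/#. | H00=+1→##/##/.#/##/#.*
ply 3: ##/##/.#/##/#. is terminal -1 (V); from ../##/../#./#. depth 5

value(../##/../#./#., V) = -1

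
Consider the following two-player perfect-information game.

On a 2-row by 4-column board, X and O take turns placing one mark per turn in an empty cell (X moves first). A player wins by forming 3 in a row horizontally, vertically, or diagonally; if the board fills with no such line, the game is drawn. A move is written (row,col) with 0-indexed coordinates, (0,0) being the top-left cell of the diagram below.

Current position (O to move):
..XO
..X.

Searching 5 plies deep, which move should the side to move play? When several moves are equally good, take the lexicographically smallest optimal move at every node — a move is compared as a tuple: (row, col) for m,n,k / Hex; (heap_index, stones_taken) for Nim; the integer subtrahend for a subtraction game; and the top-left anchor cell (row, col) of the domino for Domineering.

O's best at [..XO/..X.]: (1,0)

[..XO/..X.] O move#1: (0,0):-1/O.XO/..X., (0,1):-1/.OXO/..X., (1,0):+0/..XO/O.X.*, (1,1):+0/..XO/.OX., (1,3):+0/..XO/..XO
[..XO/O.X.] X move#2: (0,0):+0/X.XO/O.X.*, (0,1):+0/.XXO/O.X., (1,1):+0/..XO/OXX., (1,3):+0/..XO/O.XX
[X.XO/O.X.] O move#3: (0,1):+0/XOXO/O.X.*, (1,1):-1/X.XO/OOX., (1,3):-1/X.XO/O.XO
[XOXO/O.X.] X move#4: (1,1):+0/XOXO/OXX.*, (1,3):+0/XOXO/O.XX
[XOXO/OXX.] O move#5: (1,3):+0/XOXO/OXXO*
[XOXO/OXXO] end (terminal +0, X#6); searched ..XO/..X. to 5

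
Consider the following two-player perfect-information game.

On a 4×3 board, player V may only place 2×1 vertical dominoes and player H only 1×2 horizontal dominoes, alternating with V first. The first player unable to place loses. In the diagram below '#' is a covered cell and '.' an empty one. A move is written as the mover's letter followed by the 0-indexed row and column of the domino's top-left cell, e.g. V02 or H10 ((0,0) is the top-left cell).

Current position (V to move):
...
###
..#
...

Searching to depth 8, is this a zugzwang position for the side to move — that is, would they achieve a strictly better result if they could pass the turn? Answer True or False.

[.../###/..#/...] V move#1: V20:-1/.../###/#.#/#.., V21:+1/.../###/.##/.#.*
[.../###/.##/.#.] H move#2: H00:-1/##./###/.##/.#.*, H01:-1/.##/###/.##/.#.
[##./###/.##/.#.] V move#3: V20:+1/##./###/###/##.*
[##./###/###/##.] end (terminal -1, H#4); searched .../###/..#/... to 8
suppose V passes — search the same position with H to move:
pass> [.../###/..#/...] H move#1: H00:-1/##./###/..#/..., H01:-1/.##/###/..#/..., H20:+1/.../###/###/...*, H30:+1/.../###/..#/##., H31:+1/.../###/..#/.##
pass> [.../###/###/...] end (terminal -1, V#2); searched .../###/..#/... to 8
for V: play +1, pass -1

zugzwang(.../###/..#/..., V) = False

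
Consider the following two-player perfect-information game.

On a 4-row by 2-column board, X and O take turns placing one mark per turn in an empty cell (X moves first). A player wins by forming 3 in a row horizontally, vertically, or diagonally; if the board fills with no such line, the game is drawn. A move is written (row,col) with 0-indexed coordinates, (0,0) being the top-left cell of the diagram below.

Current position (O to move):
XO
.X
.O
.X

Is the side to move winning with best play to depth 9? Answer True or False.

p1 O@[XO/.X/.O/.X]: (1,0)[XO/OX/.O/.X]+0* (2,0)[XO/.X/OO/.X]+0 (3,0)[XO/.X/.O/OX]+0
p2 X@[XO/OX/.O/.X]: (2,0)[XO/OX/XO/.X]+0* (3,0)[XO/OX/.O/XX]+0
p3 O@[XO/OX/XO/.X]: (3,0)[XO/OX/XO/OX]+0*
p4 X@[XO/OX/XO/OX] terminal +0; root [XO/.X/.O/.X] d9

O winning at [XO/.X/.O/.X]: False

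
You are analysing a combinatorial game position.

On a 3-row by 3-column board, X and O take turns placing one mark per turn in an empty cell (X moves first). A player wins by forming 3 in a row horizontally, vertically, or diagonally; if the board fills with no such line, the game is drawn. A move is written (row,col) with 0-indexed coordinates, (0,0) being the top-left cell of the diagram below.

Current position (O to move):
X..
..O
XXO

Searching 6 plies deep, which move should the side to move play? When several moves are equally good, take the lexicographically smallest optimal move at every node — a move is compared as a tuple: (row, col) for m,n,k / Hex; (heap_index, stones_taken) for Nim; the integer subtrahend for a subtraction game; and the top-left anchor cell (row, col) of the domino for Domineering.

O's best at [X../..O/XXO]: (0,2)

[X../..O/XXO] O move#1: (0,1):-1/XO./..O/XXO, (0,2):+1/X.O/..O/XXO*, (1,0):+1/X../O.O/XXO, (1,1):-1/X../.OO/XXO
[X.O/..O/XXO] end (terminal -1, X#2); searched X../..O/XXO to 6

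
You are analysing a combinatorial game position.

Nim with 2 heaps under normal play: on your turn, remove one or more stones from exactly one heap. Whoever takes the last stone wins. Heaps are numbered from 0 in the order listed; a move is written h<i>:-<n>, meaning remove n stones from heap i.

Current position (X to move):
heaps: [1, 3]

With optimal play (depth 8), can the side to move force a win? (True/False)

p1 X@[(1,3)]: h0:-1[(0,3)]-1 h1:-1[(1,2)]-1 h1:-2[(1,1)]+1* h1:-3[(1,0)]-1
p2 O@[(1,1)]: h0:-1[(0,1)]-1* h1:-1[(1,0)]-1
p3 X@[(0,1)]: h1:-1[(0,0)]+1*
p4 O@[(0,0)] terminal -1; root [(1,3)] d8

X winning at [(1,3)]: True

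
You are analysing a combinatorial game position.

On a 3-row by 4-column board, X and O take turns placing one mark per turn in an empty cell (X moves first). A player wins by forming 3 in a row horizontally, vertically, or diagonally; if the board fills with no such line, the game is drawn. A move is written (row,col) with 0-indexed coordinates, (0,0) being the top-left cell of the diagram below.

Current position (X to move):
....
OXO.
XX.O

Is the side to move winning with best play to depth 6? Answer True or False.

X winning at [..../OXO./XX.O]: True

p1 X@[..../OXO./XX.O]: (0,0)[X.../OXO./XX.O]-1 (0,1)[.X../OXO./XX.O]+1* (0,2)[..X./OXO./XX.O]+1 (0,3)[...X/OXO./XX.O]-1 (1,3)[..../OXOX/XX.O]-1 (2,2)[..../OXO./XXXO]+1
p2 O@[.X../OXO./XX.O] terminal -1; root [..../OXO./XX.O] d6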